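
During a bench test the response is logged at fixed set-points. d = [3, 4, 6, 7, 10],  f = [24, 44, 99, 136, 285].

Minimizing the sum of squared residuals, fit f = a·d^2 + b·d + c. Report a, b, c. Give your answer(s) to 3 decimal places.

XᵀX·[a, b, c]ᵀ = Xᵀf reads: 14034·a + 1650·b + 210·c = 39648;  1650·a + 210·b + 30·c = 4644;  210·a + 30·b + 5·c = 588.
(Σd^2·d^2 = 14034, Σd^2·d = 1650, Σd^2 = 210, Σd·d = 210, Σd = 30, Σ1 = 5, Σd^2·f = 39648, Σd·f = 4644, Σf = 588.)
Inverting the 3×3 Gram matrix, [a, b, c]ᵀ = [37/12, -173/60, 27/5]ᵀ.

a = 3.083, b = -2.883, c = 5.400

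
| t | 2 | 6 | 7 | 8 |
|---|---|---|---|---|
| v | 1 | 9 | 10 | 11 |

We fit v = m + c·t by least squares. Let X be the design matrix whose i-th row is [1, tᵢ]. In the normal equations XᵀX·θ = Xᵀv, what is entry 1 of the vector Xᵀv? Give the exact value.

Entry 1 ↔ basis 1, so (Xᵀv)_{1} = Σᵢ vᵢ = (1)·(1) + (1)·(9) + (1)·(10) + (1)·(11) = 31.

31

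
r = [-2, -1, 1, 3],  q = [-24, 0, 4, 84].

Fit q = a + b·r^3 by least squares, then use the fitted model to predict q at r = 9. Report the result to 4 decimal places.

Setting ∂/∂a … = 0 gives: 4·a + 19·b = 64;  19·a + 795·b = 2464.
det = 4·795 − 19² = 2819.
a = (64·795 − 19·2464)/2819 = 4064/2819; b = (4·2464 − 19·64)/2819 = 8640/2819.
At r = 9: q̂ = (4064/2819)·(1) + (8640/2819)·(729) = 6302624/2819.

q̂ = 2235.7659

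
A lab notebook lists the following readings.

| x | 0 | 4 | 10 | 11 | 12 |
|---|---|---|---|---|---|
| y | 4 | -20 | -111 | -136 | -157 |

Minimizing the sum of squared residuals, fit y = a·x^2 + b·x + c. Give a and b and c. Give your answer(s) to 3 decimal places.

a = -0.937, b = -2.241, c = 4.000

Sums needed: Σx^2·x^2 = 45633, Σx^2·x = 4123, Σx^2 = 381, Σx·x = 381, Σx = 37, Σ1 = 5.
Moment sums: Σx^2·y = -50484, Σx·y = -4570, Σy = -420.
Row-reducing yields a = -93991/100291, b = -224802/100291, c = 401205/100291.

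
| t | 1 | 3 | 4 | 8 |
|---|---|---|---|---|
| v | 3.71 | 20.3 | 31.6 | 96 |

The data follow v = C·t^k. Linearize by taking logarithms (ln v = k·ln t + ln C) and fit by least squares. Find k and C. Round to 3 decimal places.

Taking logs, ln v = k·ln t + ln C, so regress ln v on ln t.
Σln t = 4.5643, Σ(ln t)² = 7.4528, Σln v = 12.3392, Σln t·ln v = 17.5859.
Equations: 7.4528·k + 4.5643·ln C = 17.5859;  4.5643·k + 4·ln C = 12.3392.
Slope k = (n·Σln t·ln v − Σln t·Σln v)/(n·Σ(ln t)² − (Σln t)²) = (4·17.5859 − 4.5643·12.3392)/8.9781 = 1.56196; ln C = (Σln v − k·Σln t)/n = 1.30246, so C = exp(1.30246) = 3.67834.

k = 1.562, C = 3.678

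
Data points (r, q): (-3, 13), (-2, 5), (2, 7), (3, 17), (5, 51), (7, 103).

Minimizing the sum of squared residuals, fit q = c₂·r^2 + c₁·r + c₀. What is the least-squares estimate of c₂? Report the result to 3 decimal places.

Compute the Gram sums: Σr^2·r^2 = 3220, Σr^2·r = 468, Σr^2 = 100, Σr·r = 100, Σr = 12, Σ1 = 6.
For Xᵀq: Σr^2·q = 6640, Σr·q = 992, Σq = 196.
So XᵀX·[c₂, c₁, c₀]ᵀ = Xᵀq: [[3220, 468, 100]; [468, 100, 12]; [100, 12, 6]]·[c₂, c₁, c₀]ᵀ = [6640, 992, 196]ᵀ.
Row-reducing yields c₂ = 4480/2167, c₁ = 1310/2167, c₀ = -6498/2167.

c₂ = 2.067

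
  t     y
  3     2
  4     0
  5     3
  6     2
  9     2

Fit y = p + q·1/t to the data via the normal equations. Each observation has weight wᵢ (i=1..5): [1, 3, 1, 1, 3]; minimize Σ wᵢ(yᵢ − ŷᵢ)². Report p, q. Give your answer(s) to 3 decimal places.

With design matrix A, AᵀWA = [[9, 107/60]; [107/60, 4357/10800]] and AᵀWy = [13, 34/15]ᵀ.
Determinant 9·(4357/10800) − (107/60)² = 811/1800.
p = (13·(4357/10800) − (107/60)·(34/15))/(811/1800) = 12985/4866; q = (9·(34/15) − (107/60)·13)/(811/1800) = -5010/811.

p = 2.669, q = -6.178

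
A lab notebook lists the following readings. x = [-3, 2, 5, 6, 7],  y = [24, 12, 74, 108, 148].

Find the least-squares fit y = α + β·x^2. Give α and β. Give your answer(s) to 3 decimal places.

Entries of MᵀM: Σ1 = 5, Σx^2 = 123, Σx^2·x^2 = 4419.
Moment sums: Σy = 366, Σx^2·y = 13254.
So MᵀM·[α, β]ᵀ = Mᵀy: [[5, 123]; [123, 4419]]·[α, β]ᵀ = [366, 13254]ᵀ.
det = 5·4419 − 123² = 6966.
α = (366·4419 − 123·13254)/6966 = -716/387; β = (5·13254 − 123·366)/6966 = 3542/1161.

α = -1.850, β = 3.051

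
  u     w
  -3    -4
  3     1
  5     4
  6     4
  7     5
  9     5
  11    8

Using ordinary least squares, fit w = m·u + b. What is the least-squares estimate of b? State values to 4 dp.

With design matrix X, XᵀX = [[330, 38]; [38, 7]] and Xᵀw = [227, 23]ᵀ.
Δ = 330·7 − 38² = 866.
m = (227·7 − 38·23)/866 = 715/866; b = (330·23 − 38·227)/866 = -518/433.

b = -1.1963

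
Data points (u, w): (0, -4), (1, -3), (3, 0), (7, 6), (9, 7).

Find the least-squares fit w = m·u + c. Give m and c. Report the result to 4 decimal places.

Normal-equation sums: Σu·u = 140, Σu = 20, Σ1 = 5.
Right-hand side: Σu·w = 102, Σw = 6.
MᵀM·[m, c]ᵀ = Mᵀw becomes [[140, 20]; [20, 5]]·[m, c]ᵀ = [102, 6]ᵀ.
Δ = 140·5 − 20² = 300.
m = (102·5 − 20·6)/300 = 13/10; c = (140·6 − 20·102)/300 = -4.

m = 1.3000, c = -4.0000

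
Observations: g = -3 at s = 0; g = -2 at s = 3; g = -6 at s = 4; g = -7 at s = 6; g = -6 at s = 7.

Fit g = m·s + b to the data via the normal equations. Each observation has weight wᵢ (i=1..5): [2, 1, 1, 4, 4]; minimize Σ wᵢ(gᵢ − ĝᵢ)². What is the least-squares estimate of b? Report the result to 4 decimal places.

Entries of XᵀWX: Σwᵢ·s·s = 365, Σwᵢ·s = 59, Σwᵢ·1 = 12.
Moment sums: Σwᵢ·s·g = -366, Σwᵢ·g = -66.
Normal equations: [[365, 59]; [59, 12]]·[m, b]ᵀ = [-366, -66]ᵀ.
Δ = 365·12 − 59² = 899.
m = ((-366)·12 − 59·(-66))/899 = -498/899; b = (365·(-66) − 59·(-366))/899 = -2496/899.

b = -2.7764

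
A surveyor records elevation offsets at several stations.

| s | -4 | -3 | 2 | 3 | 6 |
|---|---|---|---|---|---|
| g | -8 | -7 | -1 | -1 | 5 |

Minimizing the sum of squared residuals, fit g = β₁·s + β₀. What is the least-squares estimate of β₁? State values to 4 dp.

β₁ = 1.2373

The normal system XᵀX·[β₁, β₀]ᵀ = Xᵀg is [[74, 4]; [4, 5]]·[β₁, β₀]ᵀ = [78, -12]ᵀ.
Δ = 74·5 − 4² = 354.
β₁ = (78·5 − 4·(-12))/354 = 73/59; β₀ = (74·(-12) − 4·78)/354 = -200/59.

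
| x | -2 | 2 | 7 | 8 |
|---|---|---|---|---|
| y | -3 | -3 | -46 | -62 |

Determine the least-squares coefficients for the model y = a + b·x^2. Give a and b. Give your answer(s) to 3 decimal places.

a = 0.999, b = -0.975

Compute the Gram sums: Σ1 = 4, Σx^2 = 121, Σx^2·x^2 = 6529.
Moment sums: Σy = -114, Σx^2·y = -6246.
Eliminating b: 6529·(row 1) − 121·(row 2) gives 11475·a = 6529·(-114) − 121·(-6246) = 11460, so a = 764/765.
Then b = ((-6246) − 121·(764/765))/6529 = -746/765.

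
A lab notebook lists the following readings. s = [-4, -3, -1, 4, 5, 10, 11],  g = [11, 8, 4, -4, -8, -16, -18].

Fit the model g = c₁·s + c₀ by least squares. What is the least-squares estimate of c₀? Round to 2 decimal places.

With design matrix M, MᵀM = [[288, 22]; [22, 7]] and Mᵀg = [-486, -23]ᵀ.
Δ = 288·7 − 22² = 1532.
c₁ = ((-486)·7 − 22·(-23))/1532 = -724/383; c₀ = (288·(-23) − 22·(-486))/1532 = 1017/383.

c₀ = 2.66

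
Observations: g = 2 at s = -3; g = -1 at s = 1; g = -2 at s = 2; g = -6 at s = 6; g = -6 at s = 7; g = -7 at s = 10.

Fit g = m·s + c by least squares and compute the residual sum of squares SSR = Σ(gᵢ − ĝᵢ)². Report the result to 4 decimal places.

Sums needed: Σs·s = 199, Σs = 23, Σ1 = 6.
And Σs·g = -159, Σg = -20.
AᵀA·[m, c]ᵀ = Aᵀg becomes [[199, 23]; [23, 6]]·[m, c]ᵀ = [-159, -20]ᵀ.
Determinant 199·6 − 23² = 665.
m = ((-159)·6 − 23·(-20))/665 = -26/35; c = (199·(-20) − 23·(-159))/665 = -17/35.
Residuals: 9/35, 8/35, -1/35, -37/35, -11/35, 32/35; SSR = 76/35.

SSR = 2.1714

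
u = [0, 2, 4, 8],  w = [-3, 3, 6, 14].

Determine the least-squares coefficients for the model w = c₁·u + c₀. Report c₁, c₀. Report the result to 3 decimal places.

From the data, Σu·u = 84, Σu = 14, Σ1 = 4.
For Xᵀw: Σu·w = 142, Σw = 20.
XᵀX·[c₁, c₀]ᵀ = Xᵀw becomes [[84, 14]; [14, 4]]·[c₁, c₀]ᵀ = [142, 20]ᵀ.
Δ = 84·4 − 14² = 140.
c₁ = (142·4 − 14·20)/140 = 72/35; c₀ = (84·20 − 14·142)/140 = -11/5.

c₁ = 2.057, c₀ = -2.200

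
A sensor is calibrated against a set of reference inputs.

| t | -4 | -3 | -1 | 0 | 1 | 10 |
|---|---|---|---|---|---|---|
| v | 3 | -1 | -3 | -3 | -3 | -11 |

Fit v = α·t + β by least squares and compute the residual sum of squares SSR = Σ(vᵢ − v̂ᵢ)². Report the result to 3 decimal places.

SSR = 7.586

Normal-equation sums: Σt·t = 127, Σt = 3, Σ1 = 6.
Moment sums: Σt·v = -119, Σv = -18.
Normal equations: [[127, 3]; [3, 6]]·[α, β]ᵀ = [-119, -18]ᵀ.
Eliminating β: 6·(row 1) − 3·(row 2) gives 753·α = 6·(-119) − 3·(-18) = -660, so α = -220/251.
Then β = ((-18) − 3·(-220/251))/6 = -643/251.
Residuals: 516/251, -268/251, -330/251, -110/251, 110/251, 82/251; SSR = 1904/251.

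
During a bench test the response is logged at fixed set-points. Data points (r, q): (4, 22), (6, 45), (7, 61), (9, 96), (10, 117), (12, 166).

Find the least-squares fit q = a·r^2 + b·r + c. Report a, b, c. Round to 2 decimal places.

a = 1.05, b = 1.21, c = 0.40

Normal-equation sums: Σr^2·r^2 = 41250, Σr^2·r = 4080, Σr^2 = 426, Σr·r = 426, Σr = 48, Σ1 = 6.
For Aᵀq: Σr^2·q = 48341, Σr·q = 4811, Σq = 507.
Inverting the 3×3 Gram matrix, [a, b, c]ᵀ = [22/21, 17/14, 17/42]ᵀ.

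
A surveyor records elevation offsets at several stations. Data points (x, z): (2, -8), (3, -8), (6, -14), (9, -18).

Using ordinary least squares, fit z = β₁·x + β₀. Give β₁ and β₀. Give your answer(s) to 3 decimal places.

AᵀA·[β₁, β₀]ᵀ = Aᵀz reads: 130·β₁ + 20·β₀ = -286;  20·β₁ + 4·β₀ = -48.
Eliminating β₀: 4·(row 1) − 20·(row 2) gives 120·β₁ = 4·(-286) − 20·(-48) = -184, so β₁ = -23/15.
Then β₀ = ((-48) − 20·(-23/15))/4 = -13/3.

β₁ = -1.533, β₀ = -4.333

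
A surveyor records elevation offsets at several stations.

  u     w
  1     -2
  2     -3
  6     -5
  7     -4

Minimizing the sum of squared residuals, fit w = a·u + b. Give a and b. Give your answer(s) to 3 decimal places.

a = -0.385, b = -1.962

Compute the Gram sums: Σu·u = 90, Σu = 16, Σ1 = 4.
Right-hand side: Σu·w = -66, Σw = -14.
Eliminating b: 4·(row 1) − 16·(row 2) gives 104·a = 4·(-66) − 16·(-14) = -40, so a = -5/13.
Then b = ((-14) − 16·(-5/13))/4 = -51/26.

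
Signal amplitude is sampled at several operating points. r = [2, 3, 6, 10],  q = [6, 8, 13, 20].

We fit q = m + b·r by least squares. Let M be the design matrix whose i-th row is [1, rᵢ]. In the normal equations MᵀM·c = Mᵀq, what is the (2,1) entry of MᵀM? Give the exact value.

Row 2 ↔ basis r, column 1 ↔ basis 1, so (MᵀM)_{2,1} = Σᵢ r = (2)·(1) + (3)·(1) + (6)·(1) + (10)·(1) = 21.

21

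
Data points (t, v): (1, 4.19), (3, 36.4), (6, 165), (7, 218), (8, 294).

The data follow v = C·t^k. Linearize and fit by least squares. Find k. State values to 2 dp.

k = 2.05

With ln vᵢ as the transformed response and ln tᵢ as the regressor:
Σln t = 6.9157, Σ(ln t)² = 12.5280, Σln v = 21.2013, Σln t·ln v = 35.3941.
Normal system: [[12.5280, 6.9157]; [6.9157, 5]]·[k, ln C]ᵀ = [35.3941, 21.2013]ᵀ.
Slope k = (n·Σln t·ln v − Σln t·Σln v)/(n·Σ(ln t)² − (Σln t)²) = (5·35.3941 − 6.9157·21.2013)/14.8127 = 2.04879; ln C = (Σln v − k·Σln t)/n = 1.40649.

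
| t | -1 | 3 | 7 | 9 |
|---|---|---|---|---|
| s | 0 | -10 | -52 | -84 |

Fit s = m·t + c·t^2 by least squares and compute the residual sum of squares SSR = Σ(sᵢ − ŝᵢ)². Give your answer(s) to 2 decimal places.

Sums needed: Σt·t = 140, Σt·t^2 = 1098, Σt^2·t^2 = 9044.
For Xᵀs: Σt·s = -1150, Σt^2·s = -9442.
Determinant 140·9044 − 1098² = 60556.
m = ((-1150)·9044 − 1098·(-9442))/60556 = -8321/15139; c = (140·(-9442) − 1098·(-1150))/60556 = -14795/15139.
Residuals: 6474/15139, 6728/15139, -4026/15139, 1608/15139; SSR = 7000/15139.

SSR = 0.46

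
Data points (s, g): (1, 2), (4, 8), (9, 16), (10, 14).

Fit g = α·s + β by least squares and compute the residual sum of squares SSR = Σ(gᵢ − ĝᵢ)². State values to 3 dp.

SSR = 7.333

Forming XᵀX = [[198, 24]; [24, 4]] and Xᵀg = [318, 40]ᵀ gives XᵀX·[α, β]ᵀ = Xᵀg.
Eliminating β: 4·(row 1) − 24·(row 2) gives 216·α = 4·318 − 24·40 = 312, so α = 13/9.
Then β = (40 − 24·(13/9))/4 = 4/3.
Residuals: -7/9, 8/9, 5/3, -16/9; SSR = 22/3.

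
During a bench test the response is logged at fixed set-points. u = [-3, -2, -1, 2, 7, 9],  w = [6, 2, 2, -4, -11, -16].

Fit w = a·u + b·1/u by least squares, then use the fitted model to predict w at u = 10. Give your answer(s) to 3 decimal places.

Entries of MᵀM: Σu·u = 148, Σu·1/u = 6, Σ1/u·1/u = 13049/7938.
And Σu·w = -253, Σ1/u·w = -652/63.
So MᵀM·[a, b]ᵀ = Mᵀw: [[148, 6]; [6, 13049/7938]]·[a, b]ᵀ = [-253, -652/63]ᵀ.
Eliminating b: (13049/7938)·(row 1) − 6·(row 2) gives (822742/3969)·a = (13049/7938)·(-253) − 6·(-652/63) = -2808485/7938, so a = -2808485/1645484.
Then b = ((-652/63) − 6·(-2808485/1645484))/(13049/7938) = -27153/411371.
At u = 10: ŵ = (-2808485/1645484)·(10) + (-27153/411371)·(1/10) = -35119639/2056855.

ŵ = -17.074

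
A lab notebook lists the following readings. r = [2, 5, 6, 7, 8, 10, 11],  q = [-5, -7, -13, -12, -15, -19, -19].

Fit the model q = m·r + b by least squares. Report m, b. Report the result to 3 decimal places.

Setting ∂/∂m … = 0 gives: 399·m + 49·b = -726;  49·m + 7·b = -90.
(Σr·r = 399, Σr = 49, Σ1 = 7, Σr·q = -726, Σq = -90.)
Determinant 399·7 − 49² = 392.
m = ((-726)·7 − 49·(-90))/392 = -12/7; b = (399·(-90) − 49·(-726))/392 = -6/7.

m = -1.714, b = -0.857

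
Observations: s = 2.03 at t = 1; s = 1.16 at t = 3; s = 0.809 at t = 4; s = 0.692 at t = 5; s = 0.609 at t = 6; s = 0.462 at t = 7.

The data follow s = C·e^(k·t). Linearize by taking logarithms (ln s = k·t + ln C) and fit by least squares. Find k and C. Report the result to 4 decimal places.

k = -0.2408, C = 2.4064

Taking logs, ln s = k·t + ln C, so regress ln s on t.
Over the data: Σt = 26.0000, Σ(t)² = 136.0000, Σln s = -0.9918, Σt·ln s = -9.9163.
Normal system: [[136.0000, 26.0000]; [26.0000, 6]]·[k, ln C]ᵀ = [-9.9163, -0.9918]ᵀ.
Δ = 136.0000·6 − (26.0000)² = 140.0000; k = (-9.9163·6 − 26.0000·-0.9918)/140.0000 = -0.24079, ln C = (136.0000·-0.9918 − 26.0000·-9.9163)/140.0000 = 0.87814, so C = exp(0.87814) = 2.40643.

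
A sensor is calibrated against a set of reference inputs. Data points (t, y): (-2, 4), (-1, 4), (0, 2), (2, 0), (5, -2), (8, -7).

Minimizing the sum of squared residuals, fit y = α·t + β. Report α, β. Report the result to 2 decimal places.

The normal system MᵀM·[α, β]ᵀ = Mᵀy is [[98, 12]; [12, 6]]·[α, β]ᵀ = [-78, 1]ᵀ.
Eliminating β: 6·(row 1) − 12·(row 2) gives 444·α = 6·(-78) − 12·1 = -480, so α = -40/37.
Then β = (1 − 12·(-40/37))/6 = 517/222.

α = -1.08, β = 2.33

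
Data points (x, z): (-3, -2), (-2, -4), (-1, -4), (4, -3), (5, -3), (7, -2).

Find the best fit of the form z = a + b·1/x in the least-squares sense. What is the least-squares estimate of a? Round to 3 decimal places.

a = -2.779

Forming MᵀM = [[6, -521/420]; [-521/420, 261781/176400]] and Mᵀz = [-18, 2113/420]ᵀ gives MᵀM·[a, b]ᵀ = Mᵀz.
det = 6·(261781/176400) − (-521/420)² = 259849/35280.
a = ((-18)·(261781/176400) − (-521/420)·(2113/420))/(259849/35280) = -722237/259849; b = (6·(2113/420) − (-521/420)·(-18))/(259849/35280) = 277200/259849.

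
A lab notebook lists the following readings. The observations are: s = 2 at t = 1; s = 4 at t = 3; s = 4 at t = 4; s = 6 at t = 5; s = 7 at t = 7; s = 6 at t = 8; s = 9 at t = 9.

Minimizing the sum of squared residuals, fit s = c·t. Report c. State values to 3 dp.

c = 0.971

From the data, Σt·t = 245.
Right-hand side: Σt·s = 238.
So AᵀA·[c]ᵀ = Aᵀs: [[245]]·[c]ᵀ = [238]ᵀ.
Hence c = 238 / 245 ≈ 0.971429.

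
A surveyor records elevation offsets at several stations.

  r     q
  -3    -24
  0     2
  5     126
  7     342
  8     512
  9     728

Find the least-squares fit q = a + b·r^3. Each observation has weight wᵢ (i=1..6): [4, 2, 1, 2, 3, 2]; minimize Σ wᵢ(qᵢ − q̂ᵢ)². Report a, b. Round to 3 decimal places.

With design matrix X, XᵀWX = [[14, 3697]; [3697, 2103153]] and XᵀWq = [3710, 2100810]ᵀ.
Δ = 14·2103153 − 3697² = 15776333.
a = (3710·2103153 − 3697·2100810)/15776333 = 36003060/15776333; b = (14·2100810 − 3697·3710)/15776333 = 15695470/15776333.

a = 2.282, b = 0.995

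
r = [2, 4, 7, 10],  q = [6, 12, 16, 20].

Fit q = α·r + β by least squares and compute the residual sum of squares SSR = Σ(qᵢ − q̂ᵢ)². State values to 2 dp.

SSR = 4.08

From the data, Σr·r = 169, Σr = 23, Σ1 = 4.
Moment sums: Σr·q = 372, Σq = 54.
XᵀX·[α, β]ᵀ = Xᵀq becomes [[169, 23]; [23, 4]]·[α, β]ᵀ = [372, 54]ᵀ.
Δ = 169·4 − 23² = 147.
α = (372·4 − 23·54)/147 = 82/49; β = (169·54 − 23·372)/147 = 190/49.
Residuals: -60/49, 10/7, 20/49, -30/49; SSR = 200/49.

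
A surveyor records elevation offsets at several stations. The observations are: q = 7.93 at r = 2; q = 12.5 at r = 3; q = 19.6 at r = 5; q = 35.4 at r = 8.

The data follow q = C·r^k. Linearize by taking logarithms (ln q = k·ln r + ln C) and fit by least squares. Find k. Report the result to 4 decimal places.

k = 1.0564

Taking logs, ln q = k·ln r + ln C, so regress ln q on ln r.
Σln r = 5.4806, Σ(ln r)² = 8.6018, Σln q = 11.1386, Σln r·ln q = 16.4158.
Equations: 8.6018·k + 5.4806·ln C = 16.4158;  5.4806·k + 4·ln C = 11.1386.
Slope k = (n·Σln r·ln q − Σln r·Σln q)/(n·Σ(ln r)² − (Σln r)²) = (4·16.4158 − 5.4806·11.1386)/4.3697 = 1.05644; ln C = (Σln q − k·Σln r)/n = 1.33717.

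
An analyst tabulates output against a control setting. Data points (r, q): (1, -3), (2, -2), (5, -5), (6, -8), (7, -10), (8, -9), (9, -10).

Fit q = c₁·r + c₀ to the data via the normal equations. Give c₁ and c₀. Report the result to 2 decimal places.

Entries of MᵀM: Σr·r = 260, Σr = 38, Σ1 = 7.
For Mᵀq: Σr·q = -312, Σq = -47.
MᵀM·[c₁, c₀]ᵀ = Mᵀq becomes [[260, 38]; [38, 7]]·[c₁, c₀]ᵀ = [-312, -47]ᵀ.
det = 260·7 − 38² = 376.
c₁ = ((-312)·7 − 38·(-47))/376 = -199/188; c₀ = (260·(-47) − 38·(-312))/376 = -91/94.

c₁ = -1.06, c₀ = -0.97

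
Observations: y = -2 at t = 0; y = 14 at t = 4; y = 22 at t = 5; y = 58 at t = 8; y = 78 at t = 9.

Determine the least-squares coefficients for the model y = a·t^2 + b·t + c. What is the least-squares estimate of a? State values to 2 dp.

Compute the Gram sums: Σt^2·t^2 = 11538, Σt^2·t = 1430, Σt^2 = 186, Σt·t = 186, Σt = 26, Σ1 = 5.
Moment sums: Σt^2·y = 10804, Σt·y = 1332, Σy = 170.
AᵀA·[a, b, c]ᵀ = Aᵀy becomes [[11538, 1430, 186]; [1430, 186, 26]; [186, 26, 5]]·[a, b, c]ᵀ = [10804, 1332, 170]ᵀ.
Row-reducing yields a = 904/913, b = -184/913, c = -1630/913.

a = 0.99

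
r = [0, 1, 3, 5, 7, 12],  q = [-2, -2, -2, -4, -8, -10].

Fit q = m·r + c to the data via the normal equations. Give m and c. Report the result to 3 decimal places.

m = -0.753, c = -1.151

Sums needed: Σr·r = 228, Σr = 28, Σ1 = 6.
For Aᵀq: Σr·q = -204, Σq = -28.
So AᵀA·[m, c]ᵀ = Aᵀq: [[228, 28]; [28, 6]]·[m, c]ᵀ = [-204, -28]ᵀ.
Determinant 228·6 − 28² = 584.
m = ((-204)·6 − 28·(-28))/584 = -55/73; c = (228·(-28) − 28·(-204))/584 = -84/73.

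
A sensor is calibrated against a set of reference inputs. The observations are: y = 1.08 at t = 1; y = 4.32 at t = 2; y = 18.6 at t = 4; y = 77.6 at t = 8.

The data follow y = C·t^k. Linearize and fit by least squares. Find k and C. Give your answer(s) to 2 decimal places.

Taking logs, ln y = k·ln t + ln C, so regress ln y on ln t.
Σln t = 4.1589, Σ(ln t)² = 6.7263, Σln y = 8.8149, Σln t·ln y = 14.1154.
Equations: 6.7263·k + 4.1589·ln C = 14.1154;  4.1589·k + 4·ln C = 8.8149.
Solving (det = 9.6091): k = 2.06071, ln C = 0.06118, so C = exp(0.06118) = 1.06309.

k = 2.06, C = 1.06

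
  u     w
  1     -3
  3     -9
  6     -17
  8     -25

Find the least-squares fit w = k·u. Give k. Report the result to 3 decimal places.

From the data, Σu·u = 110.
And Σu·w = -332.
Normal equations: [[110]]·[k]ᵀ = [-332]ᵀ.
Hence k = -332 / 110 ≈ -3.01818.

k = -3.018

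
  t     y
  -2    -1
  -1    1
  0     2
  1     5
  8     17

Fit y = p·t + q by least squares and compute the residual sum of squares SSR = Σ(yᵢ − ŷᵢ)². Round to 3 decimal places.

With design matrix X, XᵀX = [[70, 6]; [6, 5]] and Xᵀy = [142, 24]ᵀ.
Δ = 70·5 − 6² = 314.
p = (142·5 − 6·24)/314 = 283/157; q = (70·24 − 6·142)/314 = 414/157.
Residuals: -5/157, 26/157, -100/157, 88/157, -9/157; SSR = 118/157.

SSR = 0.752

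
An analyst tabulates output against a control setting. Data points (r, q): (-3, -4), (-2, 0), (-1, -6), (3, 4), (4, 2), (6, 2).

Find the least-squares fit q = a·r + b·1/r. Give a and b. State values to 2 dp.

a = 0.26, b = 5.08

Forming AᵀA = [[75, 6]; [6, 25/16]] and Aᵀq = [50, 19/2]ᵀ gives AᵀA·[a, b]ᵀ = Aᵀq.
Eliminating b: (25/16)·(row 1) − 6·(row 2) gives (1299/16)·a = (25/16)·50 − 6·(19/2) = 169/8, so a = 338/1299.
Then b = ((19/2) − 6·(338/1299))/(25/16) = 2200/433.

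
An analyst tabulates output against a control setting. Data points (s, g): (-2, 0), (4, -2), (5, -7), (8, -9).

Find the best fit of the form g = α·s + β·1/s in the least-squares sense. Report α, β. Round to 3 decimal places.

The normal system MᵀM·[α, β]ᵀ = Mᵀg is [[109, 4]; [4, 589/1600]]·[α, β]ᵀ = [-115, -121/40]ᵀ.
Eliminating β: (589/1600)·(row 1) − 4·(row 2) gives (38601/1600)·α = (589/1600)·(-115) − 4·(-121/40) = -1935/64, so α = -5375/4289.
Then β = ((-121/40) − 4·(-5375/4289))/(589/1600) = 23160/4289.

α = -1.253, β = 5.400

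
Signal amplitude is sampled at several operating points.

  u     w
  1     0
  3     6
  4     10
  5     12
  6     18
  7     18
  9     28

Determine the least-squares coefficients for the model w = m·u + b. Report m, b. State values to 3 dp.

From the data, Σu·u = 217, Σu = 35, Σ1 = 7.
For Aᵀw: Σu·w = 604, Σw = 92.
Δ = 217·7 − 35² = 294.
m = (604·7 − 35·92)/294 = 24/7; b = (217·92 − 35·604)/294 = -4.

m = 3.429, b = -4.000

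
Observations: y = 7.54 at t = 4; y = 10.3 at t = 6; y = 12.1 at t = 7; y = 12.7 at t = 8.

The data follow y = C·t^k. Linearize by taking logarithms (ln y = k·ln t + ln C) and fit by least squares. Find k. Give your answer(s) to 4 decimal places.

Taking logs, ln y = k·ln t + ln C, so regress ln y on ln t.
AᵀA = [[13.2429, 7.2034]; [7.2034, 4]], rhs = [17.1159, 9.3872]ᵀ  (here Σln t = 7.2034, Σ(ln t)² = 13.2429, Σln y = 9.3872, Σln t·ln y = 17.1159).
Δ = 13.2429·4 − (7.2034)² = 1.0824; k = (17.1159·4 − 7.2034·9.3872)/1.0824 = 0.77986, ln C = (13.2429·9.3872 − 7.2034·17.1159)/1.0824 = 0.94238.

k = 0.7799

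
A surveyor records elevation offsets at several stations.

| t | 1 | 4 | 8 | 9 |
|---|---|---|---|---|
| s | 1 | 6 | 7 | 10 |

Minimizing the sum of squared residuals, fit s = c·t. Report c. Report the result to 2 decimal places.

c = 1.06

Compute the Gram sums: Σt·t = 162.
And Σt·s = 171.
So AᵀA·[c]ᵀ = Aᵀs: [[162]]·[c]ᵀ = [171]ᵀ.
c = 171/162 = 1.05556.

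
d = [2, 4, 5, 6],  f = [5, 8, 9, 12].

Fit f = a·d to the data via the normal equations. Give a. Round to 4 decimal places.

With design matrix A, AᵀA = [[81]] and Aᵀf = [159]ᵀ.
Hence a = 159 / 81 ≈ 1.96296.

a = 1.9630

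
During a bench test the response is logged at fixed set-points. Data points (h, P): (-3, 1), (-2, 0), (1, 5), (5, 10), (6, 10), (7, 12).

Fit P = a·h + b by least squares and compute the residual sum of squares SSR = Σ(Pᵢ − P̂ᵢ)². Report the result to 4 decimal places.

SSR = 3.1971

Entries of MᵀM: Σh·h = 124, Σh = 14, Σ1 = 6.
And Σh·P = 196, ΣP = 38.
Eliminating b: 6·(row 1) − 14·(row 2) gives 548·a = 6·196 − 14·38 = 644, so a = 161/137.
Then b = (38 − 14·(161/137))/6 = 492/137.
Residuals: 128/137, -170/137, 32/137, 73/137, -88/137, 25/137; SSR = 438/137.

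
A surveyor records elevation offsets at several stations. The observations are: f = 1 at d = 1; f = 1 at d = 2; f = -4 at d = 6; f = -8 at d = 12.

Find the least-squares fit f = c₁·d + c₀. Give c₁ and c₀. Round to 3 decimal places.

From the data, Σd·d = 185, Σd = 21, Σ1 = 4.
Right-hand side: Σd·f = -117, Σf = -10.
Eliminating c₀: 4·(row 1) − 21·(row 2) gives 299·c₁ = 4·(-117) − 21·(-10) = -258, so c₁ = -258/299.
Then c₀ = ((-10) − 21·(-258/299))/4 = 607/299.

c₁ = -0.863, c₀ = 2.030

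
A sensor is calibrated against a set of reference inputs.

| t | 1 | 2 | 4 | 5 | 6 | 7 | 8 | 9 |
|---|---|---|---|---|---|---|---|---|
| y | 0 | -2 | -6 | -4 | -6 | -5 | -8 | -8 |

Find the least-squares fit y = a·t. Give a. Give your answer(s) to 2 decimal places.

a = -0.92

Setting ∂/∂a … = 0 gives: 276·a = -255.
(Σt·t = 276, Σt·y = -255.)
Hence a = -255 / 276 ≈ -0.923913.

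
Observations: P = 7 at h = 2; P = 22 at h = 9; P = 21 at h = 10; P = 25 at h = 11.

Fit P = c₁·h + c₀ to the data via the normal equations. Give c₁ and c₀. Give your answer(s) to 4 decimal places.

From the data, Σh·h = 306, Σh = 32, Σ1 = 4.
And Σh·P = 697, ΣP = 75.
So AᵀA·[c₁, c₀]ᵀ = AᵀP: [[306, 32]; [32, 4]]·[c₁, c₀]ᵀ = [697, 75]ᵀ.
det = 306·4 − 32² = 200.
c₁ = (697·4 − 32·75)/200 = 97/50; c₀ = (306·75 − 32·697)/200 = 323/100.

c₁ = 1.9400, c₀ = 3.2300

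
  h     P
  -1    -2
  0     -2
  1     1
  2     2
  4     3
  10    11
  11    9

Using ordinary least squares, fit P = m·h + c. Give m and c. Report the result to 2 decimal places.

Sums needed: Σh·h = 243, Σh = 27, Σ1 = 7.
For AᵀP: Σh·P = 228, ΣP = 22.
Determinant 243·7 − 27² = 972.
m = (228·7 − 27·22)/972 = 167/162; c = (243·22 − 27·228)/972 = -5/6.

m = 1.03, c = -0.83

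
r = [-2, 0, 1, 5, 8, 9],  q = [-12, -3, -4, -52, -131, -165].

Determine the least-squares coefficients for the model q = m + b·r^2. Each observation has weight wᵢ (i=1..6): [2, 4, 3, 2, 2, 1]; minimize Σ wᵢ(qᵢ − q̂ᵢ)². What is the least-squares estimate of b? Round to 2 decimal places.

From the data, Σwᵢ·1 = 14, Σwᵢ·r^2 = 270, Σwᵢ·r^2·r^2 = 16038.
Right-hand side: Σwᵢ·q = -579, Σwᵢ·r^2·q = -32841.
Eliminating b: 16038·(row 1) − 270·(row 2) gives 151632·m = 16038·(-579) − 270·(-32841) = -418932, so m = -431/156.
Then b = ((-32841) − 270·(-431/156))/16038 = -8429/4212.

b = -2.00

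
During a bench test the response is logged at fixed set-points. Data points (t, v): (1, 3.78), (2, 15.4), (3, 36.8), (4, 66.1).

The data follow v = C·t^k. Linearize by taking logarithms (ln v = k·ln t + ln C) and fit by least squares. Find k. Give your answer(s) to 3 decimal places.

k = 2.069

Taking logs, ln v = k·ln t + ln C, so regress ln v on ln t.
Σln t = 3.1781, Σ(ln t)² = 3.6092, Σln v = 11.8608, Σln t·ln v = 11.6666.
Normal system: [[3.6092, 3.1781]; [3.1781, 4]]·[k, ln C]ᵀ = [11.6666, 11.8608]ᵀ.
Solving (det = 4.3368): k = 2.06882, ln C = 1.32149.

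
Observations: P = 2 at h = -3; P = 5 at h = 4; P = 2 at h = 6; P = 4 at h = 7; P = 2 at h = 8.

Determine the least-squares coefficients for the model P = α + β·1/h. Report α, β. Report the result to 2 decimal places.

α = 2.77, β = 3.22

Compute the Gram sums: Σ1 = 5, Σ1/h = 59/168, Σ1/h·1/h = 6701/28224.
Moment sums: ΣP = 15, Σ1/h·P = 73/42.
So XᵀX·[α, β]ᵀ = XᵀP: [[5, 59/168]; [59/168, 6701/28224]]·[α, β]ᵀ = [15, 73/42]ᵀ.
Eliminating β: (6701/28224)·(row 1) − (59/168)·(row 2) gives (417/392)·α = (6701/28224)·15 − (59/168)·(73/42) = 83287/28224, so α = 83287/30024.
Then β = ((73/42) − (59/168)·(83287/30024))/(6701/28224) = 4025/1251.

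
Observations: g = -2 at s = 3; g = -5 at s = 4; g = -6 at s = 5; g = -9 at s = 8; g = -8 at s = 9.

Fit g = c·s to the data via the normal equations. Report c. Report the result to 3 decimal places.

c = -1.026

Compute the Gram sums: Σs·s = 195.
Moment sums: Σs·g = -200.
Normal equations: [[195]]·[c]ᵀ = [-200]ᵀ.
Hence c = -200 / 195 ≈ -1.02564.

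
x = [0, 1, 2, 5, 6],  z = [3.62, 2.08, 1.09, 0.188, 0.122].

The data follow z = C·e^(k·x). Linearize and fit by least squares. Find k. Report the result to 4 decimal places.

k = -0.5746

Linearized form: ln z = k·x + ln C. From the 5 transformed points,
XᵀX = [[66.0000, 14.0000]; [14.0000, 5]], rhs = [-20.0742, -1.6700]ᵀ  (here Σx = 14.0000, Σ(x)² = 66.0000, Σln z = -1.6700, Σx·ln z = -20.0742).
Slope k = (n·Σx·ln z − Σx·Σln z)/(n·Σ(x)² − (Σx)²) = (5·-20.0742 − 14.0000·-1.6700)/134.0000 = -0.57456; ln C = (Σln z − k·Σx)/n = 1.27476.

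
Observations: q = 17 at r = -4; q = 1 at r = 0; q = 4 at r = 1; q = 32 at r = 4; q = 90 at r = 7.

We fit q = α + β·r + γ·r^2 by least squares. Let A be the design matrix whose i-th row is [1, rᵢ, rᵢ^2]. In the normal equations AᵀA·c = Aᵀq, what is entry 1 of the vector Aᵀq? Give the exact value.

Entry 1 ↔ basis 1, so (Aᵀq)_{1} = Σᵢ qᵢ = (1)·(17) + (1)·(1) + (1)·(4) + (1)·(32) + (1)·(90) = 144.

144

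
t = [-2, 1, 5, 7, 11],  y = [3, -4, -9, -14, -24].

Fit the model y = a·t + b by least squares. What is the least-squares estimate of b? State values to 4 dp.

Sums needed: Σt·t = 200, Σt = 22, Σ1 = 5.
Moment sums: Σt·y = -417, Σy = -48.
det = 200·5 − 22² = 516.
a = ((-417)·5 − 22·(-48))/516 = -343/172; b = (200·(-48) − 22·(-417))/516 = -71/86.

b = -0.8256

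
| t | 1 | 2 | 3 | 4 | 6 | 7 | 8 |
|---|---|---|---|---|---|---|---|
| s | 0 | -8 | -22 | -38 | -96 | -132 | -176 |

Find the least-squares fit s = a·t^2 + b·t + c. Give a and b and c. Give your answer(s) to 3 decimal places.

a = -3.008, b = 2.066, c = 0.341

Normal-equation sums: Σt^2·t^2 = 8147, Σt^2·t = 1171, Σt^2 = 179, Σt·t = 179, Σt = 31, Σ1 = 7.
And Σt^2·s = -22026, Σt·s = -3142, Σs = -472.
Normal equations: [[8147, 1171, 179]; [1171, 179, 31]; [179, 31, 7]]·[a, b, c]ᵀ = [-22026, -3142, -472]ᵀ.
Solving the 3×3 system (Gaussian elimination) gives a = -15287/5082, b = 10501/5082, c = 289/847.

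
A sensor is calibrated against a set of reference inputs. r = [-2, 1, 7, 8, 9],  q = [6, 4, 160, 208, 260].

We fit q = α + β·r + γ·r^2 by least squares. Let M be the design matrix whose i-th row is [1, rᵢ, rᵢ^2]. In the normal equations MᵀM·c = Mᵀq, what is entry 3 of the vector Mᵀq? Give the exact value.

42240

Entry 3 ↔ basis r^2, so (Mᵀq)_{3} = Σᵢ (r^2)·qᵢ = (4)·(6) + (1)·(4) + (49)·(160) + (64)·(208) + (81)·(260) = 42240.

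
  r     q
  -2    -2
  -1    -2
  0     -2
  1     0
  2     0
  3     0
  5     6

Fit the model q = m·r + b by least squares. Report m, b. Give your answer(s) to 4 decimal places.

Setting ∂/∂m … = 0 gives: 44·m + 8·b = 36;  8·m + 7·b = 0.
Eliminating b: 7·(row 1) − 8·(row 2) gives 244·m = 7·36 − 8·0 = 252, so m = 63/61.
Then b = (0 − 8·(63/61))/7 = -72/61.

m = 1.0328, b = -1.1803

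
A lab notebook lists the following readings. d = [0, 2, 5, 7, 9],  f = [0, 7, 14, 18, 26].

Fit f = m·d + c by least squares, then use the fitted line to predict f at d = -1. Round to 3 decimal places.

f̂ = -2.263

Compute the Gram sums: Σd·d = 159, Σd = 23, Σ1 = 5.
And Σd·f = 444, Σf = 65.
det = 159·5 − 23² = 266.
m = (444·5 − 23·65)/266 = 725/266; c = (159·65 − 23·444)/266 = 123/266.
At d = -1: f̂ = (725/266)·(-1) + (123/266)·(1) = -43/19.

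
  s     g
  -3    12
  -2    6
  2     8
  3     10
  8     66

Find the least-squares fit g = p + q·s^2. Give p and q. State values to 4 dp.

p = 2.5888, q = 0.9895

Sums needed: Σ1 = 5, Σs^2 = 90, Σs^2·s^2 = 4290.
For Mᵀg: Σg = 102, Σs^2·g = 4478.
Determinant 5·4290 − 90² = 13350.
p = (102·4290 − 90·4478)/13350 = 1152/445; q = (5·4478 − 90·102)/13350 = 1321/1335.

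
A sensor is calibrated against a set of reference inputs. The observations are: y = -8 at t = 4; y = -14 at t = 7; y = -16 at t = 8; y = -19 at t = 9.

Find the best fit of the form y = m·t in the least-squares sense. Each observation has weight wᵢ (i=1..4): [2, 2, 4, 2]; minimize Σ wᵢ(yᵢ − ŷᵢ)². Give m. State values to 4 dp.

m = -2.0328

AᵀWA·[m]ᵀ = AᵀWy reads: 548·m = -1114.
Hence m = -1114 / 548 ≈ -2.03285.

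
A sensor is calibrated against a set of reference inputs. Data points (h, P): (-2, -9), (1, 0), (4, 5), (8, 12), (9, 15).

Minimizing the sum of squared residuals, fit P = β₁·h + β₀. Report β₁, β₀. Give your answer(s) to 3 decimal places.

β₁ = 2.058, β₀ = -3.633

Compute the Gram sums: Σh·h = 166, Σh = 20, Σ1 = 5.
Right-hand side: Σh·P = 269, ΣP = 23.
Normal equations: [[166, 20]; [20, 5]]·[β₁, β₀]ᵀ = [269, 23]ᵀ.
Δ = 166·5 − 20² = 430.
β₁ = (269·5 − 20·23)/430 = 177/86; β₀ = (166·23 − 20·269)/430 = -781/215.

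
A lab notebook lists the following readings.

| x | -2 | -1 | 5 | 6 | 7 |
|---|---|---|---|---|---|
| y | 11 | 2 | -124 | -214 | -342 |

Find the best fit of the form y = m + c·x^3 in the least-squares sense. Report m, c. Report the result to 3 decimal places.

Normal-equation sums: Σ1 = 5, Σx^3 = 675, Σx^3·x^3 = 179995.
For Mᵀy: Σy = -667, Σx^3·y = -179120.
MᵀM·[m, c]ᵀ = Mᵀy becomes [[5, 675]; [675, 179995]]·[m, c]ᵀ = [-667, -179120]ᵀ.
det = 5·179995 − 675² = 444350.
m = ((-667)·179995 − 675·(-179120))/444350 = 169867/88870; c = (5·(-179120) − 675·(-667))/444350 = -17815/17774.

m = 1.911, c = -1.002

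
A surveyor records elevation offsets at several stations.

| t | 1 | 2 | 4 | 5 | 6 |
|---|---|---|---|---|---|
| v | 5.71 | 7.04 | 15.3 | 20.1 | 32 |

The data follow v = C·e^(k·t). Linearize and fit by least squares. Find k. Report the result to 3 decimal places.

k = 0.346

Let Y = ln v. Fitting Y = k·t + ln C by least squares:
Over the data: Σt = 18.0000, Σ(t)² = 82.0000, Σln v = 12.8881, Σt·ln v = 52.3549.
Normal system: [[82.0000, 18.0000]; [18.0000, 5]]·[k, ln C]ᵀ = [52.3549, 12.8881]ᵀ.
Solving (det = 86.0000): k = 0.34637, ln C = 1.33069.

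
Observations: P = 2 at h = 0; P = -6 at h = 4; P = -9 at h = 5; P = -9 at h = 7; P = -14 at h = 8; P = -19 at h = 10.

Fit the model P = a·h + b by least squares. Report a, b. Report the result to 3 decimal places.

a = -1.995, b = 2.136

From the data, Σh·h = 254, Σh = 34, Σ1 = 6.
And Σh·P = -434, ΣP = -55.
Normal equations: [[254, 34]; [34, 6]]·[a, b]ᵀ = [-434, -55]ᵀ.
Determinant 254·6 − 34² = 368.
a = ((-434)·6 − 34·(-55))/368 = -367/184; b = (254·(-55) − 34·(-434))/368 = 393/184.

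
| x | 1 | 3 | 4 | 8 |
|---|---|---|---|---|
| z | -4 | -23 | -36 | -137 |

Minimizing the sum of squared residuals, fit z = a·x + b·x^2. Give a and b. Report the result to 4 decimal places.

Normal-equation sums: Σx·x = 90, Σx·x^2 = 604, Σx^2·x^2 = 4434.
Right-hand side: Σx·z = -1313, Σx^2·z = -9555.
Determinant 90·4434 − 604² = 34244.
a = ((-1313)·4434 − 604·(-9555))/34244 = -25311/17122; b = (90·(-9555) − 604·(-1313))/34244 = -33449/17122.

a = -1.4783, b = -1.9536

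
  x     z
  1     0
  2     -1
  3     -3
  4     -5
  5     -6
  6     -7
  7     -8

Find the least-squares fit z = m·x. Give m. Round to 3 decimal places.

m = -1.136

Entries of AᵀA: Σx·x = 140.
Right-hand side: Σx·z = -159.
Hence m = -159 / 140 ≈ -1.13571.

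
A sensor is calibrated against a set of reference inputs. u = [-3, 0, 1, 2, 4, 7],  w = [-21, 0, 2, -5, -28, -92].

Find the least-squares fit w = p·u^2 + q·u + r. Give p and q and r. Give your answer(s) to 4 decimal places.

p = -2.0718, q = 1.1705, r = 1.1328

Forming MᵀM = [[2755, 389, 79]; [389, 79, 11]; [79, 11, 6]] and Mᵀw = [-5163, -701, -144]ᵀ gives MᵀM·[p, q, r]ᵀ = Mᵀw.
Inverting the 3×3 Gram matrix, [p, q, r]ᵀ = [-256523/123816, 144931/123816, 23377/20636]ᵀ.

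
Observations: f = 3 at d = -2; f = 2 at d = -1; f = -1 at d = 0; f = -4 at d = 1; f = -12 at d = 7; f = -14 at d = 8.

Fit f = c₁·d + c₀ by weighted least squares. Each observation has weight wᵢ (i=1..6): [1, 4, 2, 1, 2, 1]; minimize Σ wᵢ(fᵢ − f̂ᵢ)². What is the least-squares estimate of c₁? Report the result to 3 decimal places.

Sums needed: Σwᵢ·d·d = 171, Σwᵢ·d = 17, Σwᵢ·1 = 11.
Moment sums: Σwᵢ·d·f = -298, Σwᵢ·f = -33.
MᵀWM·[c₁, c₀]ᵀ = MᵀWf becomes [[171, 17]; [17, 11]]·[c₁, c₀]ᵀ = [-298, -33]ᵀ.
Δ = 171·11 − 17² = 1592.
c₁ = ((-298)·11 − 17·(-33))/1592 = -2717/1592; c₀ = (171·(-33) − 17·(-298))/1592 = -577/1592.

c₁ = -1.707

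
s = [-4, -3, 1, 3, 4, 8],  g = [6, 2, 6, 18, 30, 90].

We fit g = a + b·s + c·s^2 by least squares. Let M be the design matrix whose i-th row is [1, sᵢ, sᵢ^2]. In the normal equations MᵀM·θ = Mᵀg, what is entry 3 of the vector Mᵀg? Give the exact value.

6522

Entry 3 ↔ basis s^2, so (Mᵀg)_{3} = Σᵢ (s^2)·gᵢ = (16)·(6) + (9)·(2) + (1)·(6) + (9)·(18) + (16)·(30) + (64)·(90) = 6522.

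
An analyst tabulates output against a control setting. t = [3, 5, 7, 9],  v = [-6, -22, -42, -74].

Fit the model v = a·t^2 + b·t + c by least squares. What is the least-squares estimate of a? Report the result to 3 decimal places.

The normal system MᵀM·[a, b, c]ᵀ = Mᵀv is [[9668, 1224, 164]; [1224, 164, 24]; [164, 24, 4]]·[a, b, c]ᵀ = [-8656, -1088, -144]ᵀ.
Inverting the 3×3 Gram matrix, [a, b, c]ᵀ = [-1, 4/5, 1/5]ᵀ.

a = -1.000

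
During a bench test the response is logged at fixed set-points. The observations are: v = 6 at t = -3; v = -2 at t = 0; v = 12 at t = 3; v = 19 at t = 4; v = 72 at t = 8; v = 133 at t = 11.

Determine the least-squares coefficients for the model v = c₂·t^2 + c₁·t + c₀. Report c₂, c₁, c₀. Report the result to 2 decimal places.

c₂ = 1.02, c₁ = 0.92, c₀ = -0.89

Setting ∂/∂c₂ … = 0 gives: 19155·c₂ + 1907·c₁ + 219·c₀ = 21167;  1907·c₂ + 219·c₁ + 23·c₀ = 2133;  219·c₂ + 23·c₁ + 6·c₀ = 240.
Inverting the 3×3 Gram matrix, [c₂, c₁, c₀]ᵀ = [197023/192444, 42061/45820, -213452/240555]ᵀ.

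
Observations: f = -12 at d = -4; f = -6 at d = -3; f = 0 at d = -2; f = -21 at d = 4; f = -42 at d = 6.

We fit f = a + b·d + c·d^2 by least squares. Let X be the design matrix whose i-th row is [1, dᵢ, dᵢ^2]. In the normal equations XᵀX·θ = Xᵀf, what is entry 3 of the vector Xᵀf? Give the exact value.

Entry 3 ↔ basis d^2, so (Xᵀf)_{3} = Σᵢ (d^2)·fᵢ = (16)·(-12) + (9)·(-6) + (4)·(0) + (16)·(-21) + (36)·(-42) = -2094.

-2094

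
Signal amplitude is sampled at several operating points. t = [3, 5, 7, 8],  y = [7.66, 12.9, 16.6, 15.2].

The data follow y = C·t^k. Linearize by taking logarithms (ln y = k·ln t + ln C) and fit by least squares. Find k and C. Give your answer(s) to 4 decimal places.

k = 0.7606, C = 3.4926

Let Y = ln y. Fitting Y = k·ln t + ln C by least squares:
XᵀX = [[11.9079, 6.7334]; [6.7334, 4]], rhs = [17.4781, 10.1239]ᵀ  (here Σln t = 6.7334, Σ(ln t)² = 11.9079, Σln y = 10.1239, Σln t·ln y = 17.4781).
Solving (det = 2.2928): k = 0.76058, ln C = 1.25066, so C = exp(1.25066) = 3.49264.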